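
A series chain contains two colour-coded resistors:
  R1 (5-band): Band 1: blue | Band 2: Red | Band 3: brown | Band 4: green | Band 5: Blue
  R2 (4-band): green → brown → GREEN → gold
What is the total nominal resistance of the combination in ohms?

R1: blue, red, brown → 621; green ×10^5 → 62100000 Ω.
R2: green, brown → 51; green ×10^5 → 5100000 Ω.
Series: 62100000 + 5100000 = 67200000 Ω.

67200000 Ω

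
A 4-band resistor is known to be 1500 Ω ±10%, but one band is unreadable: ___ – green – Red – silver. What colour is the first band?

brown

1500 Ω = 15 × 10^2.
The first band gives digit 1 of the significand, and 1 is brown.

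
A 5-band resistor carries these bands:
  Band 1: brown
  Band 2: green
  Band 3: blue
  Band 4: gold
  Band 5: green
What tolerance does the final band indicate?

The last band, green, is the tolerance band.
Green corresponds to ±0.5%.

±0.5%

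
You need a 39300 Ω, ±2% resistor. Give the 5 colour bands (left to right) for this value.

39300 Ω = 393 × 10^2.
3 → orange
9 → white
3 → orange
Multiplier 10^2 → red.
±2% tolerance → red.

orange, white, orange, red, red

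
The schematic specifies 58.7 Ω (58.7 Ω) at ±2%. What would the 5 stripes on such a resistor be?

58.7 Ω = 587 × 10^-1.
5 → green
8 → grey
7 → violet
Multiplier 10^-1 → gold.
±2% tolerance → red.

green, grey, violet, gold, red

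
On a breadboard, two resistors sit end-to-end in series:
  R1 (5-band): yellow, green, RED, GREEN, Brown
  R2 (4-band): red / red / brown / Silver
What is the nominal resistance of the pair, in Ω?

R1: yellow, green, red → 452; green ×10^5 → 45200000 Ω.
R2: red, red → 22; brown ×10 → 220 Ω.
Series: 45200000 + 220 = 45200220 Ω.

45200220 Ω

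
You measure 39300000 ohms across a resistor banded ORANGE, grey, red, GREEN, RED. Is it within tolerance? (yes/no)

Orange → 3 (first significant figure)
Grey → 8 (second significant figure)
Red → 2 (third significant figure)
Green → ×10^5 multiplier
Red → ±2% tolerance
382 × 100000 = 38200000 Ω
Allowed range: 37436000 Ω to 38964000 Ω.
39300000 ohms lies outside that range.

no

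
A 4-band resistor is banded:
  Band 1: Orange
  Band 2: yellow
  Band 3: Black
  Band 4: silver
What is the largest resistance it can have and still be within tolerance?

Orange → 3 (first significant figure)
Yellow → 4 (second significant figure)
Black → ×1 multiplier
Silver → ±10% tolerance
34 × 1 = 34 Ω
Largest = 34 × (1 + 10/100) = 37.4 Ω.

37.4 Ω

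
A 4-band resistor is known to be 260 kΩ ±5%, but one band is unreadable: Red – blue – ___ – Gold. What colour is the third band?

260000 Ω = 26 × 10^4.
The third band is the multiplier, 10^4, which is yellow.

yellow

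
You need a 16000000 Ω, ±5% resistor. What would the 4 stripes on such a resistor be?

brown, blue, blue, gold

16000000 Ω = 16 × 10^6.
1 → brown
6 → blue
Multiplier 10^6 → blue.
±5% tolerance → gold.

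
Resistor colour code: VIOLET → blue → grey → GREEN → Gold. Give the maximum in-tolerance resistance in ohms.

Violet → 7 (first significant figure)
Blue → 6 (second significant figure)
Grey → 8 (third significant figure)
Green → ×10^5 multiplier
Gold → ±5% tolerance
768 × 100000 = 76800000 Ω
Maximum = 76800000 × (1 + 5/100) = 80640000 Ω.

80640000 Ω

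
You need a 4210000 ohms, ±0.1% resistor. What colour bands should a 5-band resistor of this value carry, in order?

4210000 Ω = 421 × 10^4.
4 → yellow
2 → red
1 → brown
Multiplier 10^4 → yellow.
±0.1% tolerance → violet.

yellow, red, brown, yellow, violet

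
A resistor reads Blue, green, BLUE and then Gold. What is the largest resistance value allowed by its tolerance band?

68250000 Ω

Blue → 6 (first significant figure)
Green → 5 (second significant figure)
Blue → ×10^6 multiplier
Gold → ±5% tolerance
65 × 1000000 = 65000000 Ω
Largest = 65000000 × (1 + 5/100) = 68250000 Ω.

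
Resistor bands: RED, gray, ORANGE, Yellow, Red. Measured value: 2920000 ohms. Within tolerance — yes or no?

no

Red → 2 (first significant figure)
Grey → 8 (second significant figure)
Orange → 3 (third significant figure)
Yellow → ×10^4 multiplier
Red → ±2% tolerance
283 × 10000 = 2830000 Ω
Allowed range: 2773400 Ω to 2886600 Ω.
2920000 ohms lies outside that range.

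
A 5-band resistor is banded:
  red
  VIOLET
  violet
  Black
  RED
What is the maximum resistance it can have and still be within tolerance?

282.54 Ω

Red → 2 (first significant figure)
Violet → 7 (second significant figure)
Violet → 7 (third significant figure)
Black → ×1 multiplier
Red → ±2% tolerance
277 × 1 = 277 Ω
Maximum = 277 × (1 + 2/100) = 282.54 Ω.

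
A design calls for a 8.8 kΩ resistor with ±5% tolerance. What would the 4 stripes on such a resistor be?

8800 Ω = 88 × 10^2.
8 → grey
8 → grey
Multiplier 10^2 → red.
±5% tolerance → gold.

grey, grey, red, gold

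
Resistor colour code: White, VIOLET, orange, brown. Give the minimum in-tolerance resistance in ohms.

96030 Ω

White → 9 (first significant figure)
Violet → 7 (second significant figure)
Orange → ×10^3 multiplier
Brown → ±1% tolerance
97 × 1000 = 97000 Ω
Minimum = 97000 × (1 − 1/100) = 96030 Ω.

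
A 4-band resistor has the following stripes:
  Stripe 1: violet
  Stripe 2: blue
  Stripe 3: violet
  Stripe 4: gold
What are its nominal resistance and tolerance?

760000000 Ω ±5%

Violet → 7 (first significant figure)
Blue → 6 (second significant figure)
Violet → ×10^7 multiplier
Gold → ±5% tolerance
76 × 10000000 = 760000000 Ω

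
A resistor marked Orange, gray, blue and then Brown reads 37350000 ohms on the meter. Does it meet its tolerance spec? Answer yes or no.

Orange → 3 (first significant figure)
Grey → 8 (second significant figure)
Blue → ×10^6 multiplier
Brown → ±1% tolerance
38 × 1000000 = 38000000 Ω
Allowed range: 37620000 Ω to 38380000 Ω.
37350000 ohms lies outside that range.

no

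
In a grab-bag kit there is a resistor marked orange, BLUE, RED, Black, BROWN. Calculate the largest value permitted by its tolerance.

Orange → 3 (first significant figure)
Blue → 6 (second significant figure)
Red → 2 (third significant figure)
Black → ×1 multiplier
Brown → ±1% tolerance
362 × 1 = 362 Ω
Largest = 362 × (1 + 1/100) = 365.62 Ω.

365.62 Ω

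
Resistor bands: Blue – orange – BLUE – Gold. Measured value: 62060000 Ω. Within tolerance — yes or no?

yes

Blue → 6 (first significant figure)
Orange → 3 (second significant figure)
Blue → ×10^6 multiplier
Gold → ±5% tolerance
63 × 1000000 = 63000000 Ω
Allowed range: 59850000 Ω to 66150000 Ω.
62060000 Ω lies inside that range.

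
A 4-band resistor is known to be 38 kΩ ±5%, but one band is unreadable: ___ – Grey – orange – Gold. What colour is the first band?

38000 Ω = 38 × 10^3.
The first band gives digit 3 of the significand, and 3 is orange.

orange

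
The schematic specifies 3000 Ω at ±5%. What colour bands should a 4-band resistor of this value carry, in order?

orange, black, red, gold

3000 Ω = 30 × 10^2.
3 → orange
0 → black
Multiplier 10^2 → red.
±5% tolerance → gold.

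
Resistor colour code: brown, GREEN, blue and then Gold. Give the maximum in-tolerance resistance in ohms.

Brown → 1 (first significant figure)
Green → 5 (second significant figure)
Blue → ×10^6 multiplier
Gold → ±5% tolerance
15 × 1000000 = 15000000 Ω
Maximum = 15000000 × (1 + 5/100) = 15750000 Ω.

15750000 Ω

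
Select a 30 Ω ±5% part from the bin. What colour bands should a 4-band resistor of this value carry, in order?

30 Ω = 30 × 10^0.
3 → orange
0 → black
Multiplier 10^0 → black.
±5% tolerance → gold.

orange, black, black, gold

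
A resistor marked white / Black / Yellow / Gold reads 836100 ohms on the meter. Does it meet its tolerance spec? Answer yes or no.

White → 9 (first significant figure)
Black → 0 (second significant figure)
Yellow → ×10^4 multiplier
Gold → ±5% tolerance
90 × 10000 = 900000 Ω
Allowed range: 855000 Ω to 945000 Ω.
836100 ohms lies outside that range.

no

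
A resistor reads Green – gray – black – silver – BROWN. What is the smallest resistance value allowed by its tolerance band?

Green → 5 (first significant figure)
Grey → 8 (second significant figure)
Black → 0 (third significant figure)
Silver → ×0.01 multiplier
Brown → ±1% tolerance
580 × 0.01 = 5.8 Ω
Smallest = 5.8 × (1 − 1/100) = 5.742 Ω.

5.742 Ω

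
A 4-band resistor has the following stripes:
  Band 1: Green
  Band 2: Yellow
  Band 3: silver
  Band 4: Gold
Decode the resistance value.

Green → 5 (first significant figure)
Yellow → 4 (second significant figure)
Silver → ×0.01 multiplier
54 × 0.01 = 0.54 Ω

0.54 Ω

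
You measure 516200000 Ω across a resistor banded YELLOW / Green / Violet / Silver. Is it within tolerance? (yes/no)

Yellow → 4 (first significant figure)
Green → 5 (second significant figure)
Violet → ×10^7 multiplier
Silver → ±10% tolerance
45 × 10000000 = 450000000 Ω
Allowed range: 405000000 Ω to 495000000 Ω.
516200000 Ω lies outside that range.

no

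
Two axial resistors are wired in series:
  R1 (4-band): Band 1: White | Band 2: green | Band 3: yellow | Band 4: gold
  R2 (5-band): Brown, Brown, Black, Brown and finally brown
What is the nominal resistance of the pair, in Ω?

R1: white, green → 95; yellow ×10^4 → 950000 Ω.
R2: brown, brown, black → 110; brown ×10 → 1100 Ω.
Series: 950000 + 1100 = 951100 Ω.

951100 Ω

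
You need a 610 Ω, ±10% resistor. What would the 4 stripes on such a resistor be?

blue, brown, brown, silver

610 Ω = 61 × 10^1.
6 → blue
1 → brown
Multiplier 10^1 → brown.
±10% tolerance → silver.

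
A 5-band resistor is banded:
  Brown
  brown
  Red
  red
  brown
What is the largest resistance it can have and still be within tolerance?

Brown → 1 (first significant figure)
Brown → 1 (second significant figure)
Red → 2 (third significant figure)
Red → ×10^2 multiplier
Brown → ±1% tolerance
112 × 100 = 11200 Ω
Largest = 11200 × (1 + 1/100) = 11312 Ω.

11312 Ω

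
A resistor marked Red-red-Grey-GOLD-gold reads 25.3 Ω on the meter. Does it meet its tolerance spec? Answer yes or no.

Red → 2 (first significant figure)
Red → 2 (second significant figure)
Grey → 8 (third significant figure)
Gold → ×0.1 multiplier
Gold → ±5% tolerance
228 × 0.1 = 22.8 Ω
Allowed range: 21.66 Ω to 23.94 Ω.
25.3 Ω lies outside that range.

no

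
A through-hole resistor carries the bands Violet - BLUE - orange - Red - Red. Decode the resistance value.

Violet → 7 (first significant figure)
Blue → 6 (second significant figure)
Orange → 3 (third significant figure)
Red → ×10^2 multiplier
763 × 100 = 76300 Ω

76300 Ω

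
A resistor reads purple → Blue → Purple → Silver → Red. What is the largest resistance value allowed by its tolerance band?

Violet → 7 (first significant figure)
Blue → 6 (second significant figure)
Violet → 7 (third significant figure)
Silver → ×0.01 multiplier
Red → ±2% tolerance
767 × 0.01 = 7.67 Ω
Largest = 7.67 × (1 + 2/100) = 7.8234 Ω.

7.8234 Ω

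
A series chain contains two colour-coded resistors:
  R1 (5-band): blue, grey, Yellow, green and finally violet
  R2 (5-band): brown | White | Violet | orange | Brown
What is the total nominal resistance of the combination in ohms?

R1: blue, grey, yellow → 684; green ×10^5 → 68400000 Ω.
R2: brown, white, violet → 197; orange ×10^3 → 197000 Ω.
Series: 68400000 + 197000 = 68597000 Ω.

68597000 Ω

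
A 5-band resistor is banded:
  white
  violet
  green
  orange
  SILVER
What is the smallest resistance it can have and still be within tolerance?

White → 9 (first significant figure)
Violet → 7 (second significant figure)
Green → 5 (third significant figure)
Orange → ×10^3 multiplier
Silver → ±10% tolerance
975 × 1000 = 975000 Ω
Smallest = 975000 × (1 − 10/100) = 877500 Ω.

877500 Ω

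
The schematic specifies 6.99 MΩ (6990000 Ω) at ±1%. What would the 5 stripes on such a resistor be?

6990000 Ω = 699 × 10^4.
6 → blue
9 → white
9 → white
Multiplier 10^4 → yellow.
±1% tolerance → brown.

blue, white, white, yellow, brown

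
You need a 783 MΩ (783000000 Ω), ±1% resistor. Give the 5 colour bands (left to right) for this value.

783000000 Ω = 783 × 10^6.
7 → violet
8 → grey
3 → orange
Multiplier 10^6 → blue.
±1% tolerance → brown.

violet, grey, orange, blue, brown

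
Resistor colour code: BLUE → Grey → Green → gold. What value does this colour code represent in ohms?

6800000 Ω

Blue → 6 (first significant figure)
Grey → 8 (second significant figure)
Green → ×10^5 multiplier
68 × 100000 = 6800000 Ω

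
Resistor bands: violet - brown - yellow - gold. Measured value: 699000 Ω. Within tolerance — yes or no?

yes

Violet → 7 (first significant figure)
Brown → 1 (second significant figure)
Yellow → ×10^4 multiplier
Gold → ±5% tolerance
71 × 10000 = 710000 Ω
Allowed range: 674500 Ω to 745500 Ω.
699000 Ω lies inside that range.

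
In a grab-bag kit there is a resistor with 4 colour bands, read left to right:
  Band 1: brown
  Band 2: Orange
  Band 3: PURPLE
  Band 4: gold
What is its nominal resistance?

130000000 Ω

Brown → 1 (first significant figure)
Orange → 3 (second significant figure)
Violet → ×10^7 multiplier
13 × 10000000 = 130000000 Ω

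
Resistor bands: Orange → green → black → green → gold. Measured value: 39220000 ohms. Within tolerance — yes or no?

Orange → 3 (first significant figure)
Green → 5 (second significant figure)
Black → 0 (third significant figure)
Green → ×10^5 multiplier
Gold → ±5% tolerance
350 × 100000 = 35000000 Ω
Allowed range: 33250000 Ω to 36750000 Ω.
39220000 ohms lies outside that range.

no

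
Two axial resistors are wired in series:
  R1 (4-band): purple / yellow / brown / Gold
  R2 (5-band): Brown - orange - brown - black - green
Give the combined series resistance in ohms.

871 Ω

R1: violet, yellow → 74; brown ×10 → 740 Ω.
R2: brown, orange, brown → 131; black ×1 → 131 Ω.
Series: 740 + 131 = 871 Ω.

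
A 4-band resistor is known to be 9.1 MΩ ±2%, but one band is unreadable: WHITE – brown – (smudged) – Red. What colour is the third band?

9100000 Ω = 91 × 10^5.
The third band is the multiplier, 10^5, which is green.

green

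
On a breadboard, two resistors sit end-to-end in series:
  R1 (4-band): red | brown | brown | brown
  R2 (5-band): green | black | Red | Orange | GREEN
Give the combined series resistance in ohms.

502210 Ω

R1: red, brown → 21; brown ×10 → 210 Ω.
R2: green, black, red → 502; orange ×10^3 → 502000 Ω.
Series: 210 + 502000 = 502210 Ω.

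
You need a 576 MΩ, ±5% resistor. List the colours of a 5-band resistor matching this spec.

576000000 Ω = 576 × 10^6.
5 → green
7 → violet
6 → blue
Multiplier 10^6 → blue.
±5% tolerance → gold.

green, violet, blue, blue, gold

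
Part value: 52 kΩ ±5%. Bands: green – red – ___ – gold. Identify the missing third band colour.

52000 Ω = 52 × 10^3.
The third band is the multiplier, 10^3, which is orange.

orange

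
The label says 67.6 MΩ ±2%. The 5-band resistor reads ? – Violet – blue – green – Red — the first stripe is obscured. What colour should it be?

blue

67600000 Ω = 676 × 10^5.
The first band gives digit 6 of the significand, and 6 is blue.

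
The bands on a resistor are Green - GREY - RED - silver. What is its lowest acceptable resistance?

5220 Ω

Green → 5 (first significant figure)
Grey → 8 (second significant figure)
Red → ×10^2 multiplier
Silver → ±10% tolerance
58 × 100 = 5800 Ω
Lowest = 5800 × (1 − 10/100) = 5220 Ω.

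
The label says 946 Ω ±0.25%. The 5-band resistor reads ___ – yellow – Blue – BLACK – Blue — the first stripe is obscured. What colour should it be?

946 Ω = 946 × 10^0.
The first band gives digit 9 of the significand, and 9 is white.

white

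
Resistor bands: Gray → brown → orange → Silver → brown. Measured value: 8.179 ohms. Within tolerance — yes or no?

yes

Grey → 8 (first significant figure)
Brown → 1 (second significant figure)
Orange → 3 (third significant figure)
Silver → ×0.01 multiplier
Brown → ±1% tolerance
813 × 0.01 = 8.13 Ω
Allowed range: 8.0487 Ω to 8.2113 Ω.
8.179 ohms lies inside that range.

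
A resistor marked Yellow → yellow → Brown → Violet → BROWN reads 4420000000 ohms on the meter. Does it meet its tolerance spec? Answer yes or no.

Yellow → 4 (first significant figure)
Yellow → 4 (second significant figure)
Brown → 1 (third significant figure)
Violet → ×10^7 multiplier
Brown → ±1% tolerance
441 × 10000000 = 4410000000 Ω
Allowed range: 4365900000 Ω to 4454100000 Ω.
4420000000 ohms lies inside that range.

yes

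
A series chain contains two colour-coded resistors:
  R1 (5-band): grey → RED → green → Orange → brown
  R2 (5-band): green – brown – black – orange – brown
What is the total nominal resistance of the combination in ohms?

1335000 Ω

R1: grey, red, green → 825; orange ×10^3 → 825000 Ω.
R2: green, brown, black → 510; orange ×10^3 → 510000 Ω.
Series: 825000 + 510000 = 1335000 Ω.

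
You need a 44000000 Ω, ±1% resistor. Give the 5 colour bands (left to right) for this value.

44000000 Ω = 440 × 10^5.
4 → yellow
4 → yellow
0 → black
Multiplier 10^5 → green.
±1% tolerance → brown.

yellow, yellow, black, green, brown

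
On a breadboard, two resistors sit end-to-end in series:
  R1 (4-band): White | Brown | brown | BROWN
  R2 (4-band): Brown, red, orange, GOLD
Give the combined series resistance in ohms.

R1: white, brown → 91; brown ×10 → 910 Ω.
R2: brown, red → 12; orange ×10^3 → 12000 Ω.
Series: 910 + 12000 = 12910 Ω.

12910 Ω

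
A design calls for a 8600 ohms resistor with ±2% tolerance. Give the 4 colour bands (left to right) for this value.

8600 Ω = 86 × 10^2.
8 → grey
6 → blue
Multiplier 10^2 → red.
±2% tolerance → red.

grey, blue, red, red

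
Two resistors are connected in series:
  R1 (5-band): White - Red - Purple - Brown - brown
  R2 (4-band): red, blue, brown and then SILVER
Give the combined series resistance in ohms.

R1: white, red, violet → 927; brown ×10 → 9270 Ω.
R2: red, blue → 26; brown ×10 → 260 Ω.
Series: 9270 + 260 = 9530 Ω.

9530 Ω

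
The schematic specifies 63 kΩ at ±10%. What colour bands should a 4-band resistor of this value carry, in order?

63000 Ω = 63 × 10^3.
6 → blue
3 → orange
Multiplier 10^3 → orange.
±10% tolerance → silver.

blue, orange, orange, silver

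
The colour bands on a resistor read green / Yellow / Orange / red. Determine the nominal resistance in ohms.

54000 Ω

Green → 5 (first significant figure)
Yellow → 4 (second significant figure)
Orange → ×10^3 multiplier
54 × 1000 = 54000 Ω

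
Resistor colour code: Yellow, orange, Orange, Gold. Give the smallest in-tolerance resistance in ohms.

Yellow → 4 (first significant figure)
Orange → 3 (second significant figure)
Orange → ×10^3 multiplier
Gold → ±5% tolerance
43 × 1000 = 43000 Ω
Smallest = 43000 × (1 − 5/100) = 40850 Ω.

40850 Ω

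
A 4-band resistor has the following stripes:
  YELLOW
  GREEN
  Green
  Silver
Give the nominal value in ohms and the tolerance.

4500000 Ω ±10%

Yellow → 4 (first significant figure)
Green → 5 (second significant figure)
Green → ×10^5 multiplier
Silver → ±10% tolerance
45 × 100000 = 4500000 Ω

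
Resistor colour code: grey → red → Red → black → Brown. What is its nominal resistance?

Grey → 8 (first significant figure)
Red → 2 (second significant figure)
Red → 2 (third significant figure)
Black → ×1 multiplier
822 × 1 = 822 Ω

822 Ω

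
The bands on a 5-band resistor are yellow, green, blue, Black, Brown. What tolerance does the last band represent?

±1%

The last band, brown, is the tolerance band.
Brown corresponds to ±1%.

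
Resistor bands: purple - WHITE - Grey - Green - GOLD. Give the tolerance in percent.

±5%

The last band, gold, is the tolerance band.
Gold corresponds to ±5%.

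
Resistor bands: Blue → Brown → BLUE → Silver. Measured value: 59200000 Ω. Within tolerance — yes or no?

yes

Blue → 6 (first significant figure)
Brown → 1 (second significant figure)
Blue → ×10^6 multiplier
Silver → ±10% tolerance
61 × 1000000 = 61000000 Ω
Allowed range: 54900000 Ω to 67100000 Ω.
59200000 Ω lies inside that range.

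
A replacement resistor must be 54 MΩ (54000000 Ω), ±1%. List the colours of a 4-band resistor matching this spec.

54000000 Ω = 54 × 10^6.
5 → green
4 → yellow
Multiplier 10^6 → blue.
±1% tolerance → brown.

green, yellow, blue, brown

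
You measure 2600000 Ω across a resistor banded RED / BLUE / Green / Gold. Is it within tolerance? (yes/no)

Red → 2 (first significant figure)
Blue → 6 (second significant figure)
Green → ×10^5 multiplier
Gold → ±5% tolerance
26 × 100000 = 2600000 Ω
Allowed range: 2470000 Ω to 2730000 Ω.
2600000 Ω lies inside that range.

yes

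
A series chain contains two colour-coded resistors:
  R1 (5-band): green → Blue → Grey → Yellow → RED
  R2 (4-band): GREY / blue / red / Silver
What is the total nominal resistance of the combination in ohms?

5688600 Ω

R1: green, blue, grey → 568; yellow ×10^4 → 5680000 Ω.
R2: grey, blue → 86; red ×10^2 → 8600 Ω.
Series: 5680000 + 8600 = 5688600 Ω.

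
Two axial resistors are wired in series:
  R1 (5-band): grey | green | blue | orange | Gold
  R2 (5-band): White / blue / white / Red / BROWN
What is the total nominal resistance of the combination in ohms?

952900 Ω

R1: grey, green, blue → 856; orange ×10^3 → 856000 Ω.
R2: white, blue, white → 969; red ×10^2 → 96900 Ω.
Series: 856000 + 96900 = 952900 Ω.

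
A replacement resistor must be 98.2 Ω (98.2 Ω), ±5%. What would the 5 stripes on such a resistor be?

white, grey, red, gold, gold

98.2 Ω = 982 × 10^-1.
9 → white
8 → grey
2 → red
Multiplier 10^-1 → gold.
±5% tolerance → gold.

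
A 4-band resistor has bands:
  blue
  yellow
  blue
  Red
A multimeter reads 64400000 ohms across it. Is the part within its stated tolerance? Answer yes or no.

yes

Blue → 6 (first significant figure)
Yellow → 4 (second significant figure)
Blue → ×10^6 multiplier
Red → ±2% tolerance
64 × 1000000 = 64000000 Ω
Allowed range: 62720000 Ω to 65280000 Ω.
64400000 ohms lies inside that range.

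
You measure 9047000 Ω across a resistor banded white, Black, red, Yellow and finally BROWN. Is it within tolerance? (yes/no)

yes

White → 9 (first significant figure)
Black → 0 (second significant figure)
Red → 2 (third significant figure)
Yellow → ×10^4 multiplier
Brown → ±1% tolerance
902 × 10000 = 9020000 Ω
Allowed range: 8929800 Ω to 9110200 Ω.
9047000 Ω lies inside that range.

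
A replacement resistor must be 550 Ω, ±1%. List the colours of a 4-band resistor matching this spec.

green, green, brown, brown

550 Ω = 55 × 10^1.
5 → green
5 → green
Multiplier 10^1 → brown.
±1% tolerance → brown.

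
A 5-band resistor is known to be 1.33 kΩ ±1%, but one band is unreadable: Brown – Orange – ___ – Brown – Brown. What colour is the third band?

1330 Ω = 133 × 10^1.
The third band gives digit 3 of the significand, and 3 is orange.

orange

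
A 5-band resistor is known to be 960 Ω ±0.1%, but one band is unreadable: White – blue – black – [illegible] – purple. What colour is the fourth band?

black

960 Ω = 960 × 10^0.
The fourth band is the multiplier, 10^0, which is black.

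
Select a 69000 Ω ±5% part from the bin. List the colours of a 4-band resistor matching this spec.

69000 Ω = 69 × 10^3.
6 → blue
9 → white
Multiplier 10^3 → orange.
±5% tolerance → gold.

blue, white, orange, gold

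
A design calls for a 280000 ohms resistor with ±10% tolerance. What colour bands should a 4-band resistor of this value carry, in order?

red, grey, yellow, silver

280000 Ω = 28 × 10^4.
2 → red
8 → grey
Multiplier 10^4 → yellow.
±10% tolerance → silver.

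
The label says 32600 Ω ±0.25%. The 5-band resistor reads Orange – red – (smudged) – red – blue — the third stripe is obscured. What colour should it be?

blue

32600 Ω = 326 × 10^2.
The third band gives digit 6 of the significand, and 6 is blue.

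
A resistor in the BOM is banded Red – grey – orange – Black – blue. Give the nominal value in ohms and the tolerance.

Red → 2 (first significant figure)
Grey → 8 (second significant figure)
Orange → 3 (third significant figure)
Black → ×1 multiplier
Blue → ±0.25% tolerance
283 × 1 = 283 Ω

283 Ω ±0.25%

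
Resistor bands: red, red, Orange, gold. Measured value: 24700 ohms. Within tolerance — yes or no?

no

Red → 2 (first significant figure)
Red → 2 (second significant figure)
Orange → ×10^3 multiplier
Gold → ±5% tolerance
22 × 1000 = 22000 Ω
Allowed range: 20900 Ω to 23100 Ω.
24700 ohms lies outside that range.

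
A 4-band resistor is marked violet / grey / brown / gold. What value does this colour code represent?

Violet → 7 (first significant figure)
Grey → 8 (second significant figure)
Brown → ×10 multiplier
78 × 10 = 780 Ω

780 Ω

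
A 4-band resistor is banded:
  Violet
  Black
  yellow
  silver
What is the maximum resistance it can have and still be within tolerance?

770000 Ω

Violet → 7 (first significant figure)
Black → 0 (second significant figure)
Yellow → ×10^4 multiplier
Silver → ±10% tolerance
70 × 10000 = 700000 Ω
Maximum = 700000 × (1 + 10/100) = 770000 Ω.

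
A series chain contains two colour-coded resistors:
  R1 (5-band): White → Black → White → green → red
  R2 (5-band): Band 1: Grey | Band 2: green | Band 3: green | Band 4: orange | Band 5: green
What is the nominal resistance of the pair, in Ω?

91755000 Ω

R1: white, black, white → 909; green ×10^5 → 90900000 Ω.
R2: grey, green, green → 855; orange ×10^3 → 855000 Ω.
Series: 90900000 + 855000 = 91755000 Ω.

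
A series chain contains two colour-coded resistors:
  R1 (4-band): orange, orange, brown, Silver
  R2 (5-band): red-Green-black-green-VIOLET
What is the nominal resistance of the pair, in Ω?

25000330 Ω

R1: orange, orange → 33; brown ×10 → 330 Ω.
R2: red, green, black → 250; green ×10^5 → 25000000 Ω.
Series: 330 + 25000000 = 25000330 Ω.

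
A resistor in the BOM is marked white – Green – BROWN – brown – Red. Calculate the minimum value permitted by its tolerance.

White → 9 (first significant figure)
Green → 5 (second significant figure)
Brown → 1 (third significant figure)
Brown → ×10 multiplier
Red → ±2% tolerance
951 × 10 = 9510 Ω
Minimum = 9510 × (1 − 2/100) = 9319.8 Ω.

9319.8 Ω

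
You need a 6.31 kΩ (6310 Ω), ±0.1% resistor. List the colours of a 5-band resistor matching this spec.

blue, orange, brown, brown, violet

6310 Ω = 631 × 10^1.
6 → blue
3 → orange
1 → brown
Multiplier 10^1 → brown.
±0.1% tolerance → violet.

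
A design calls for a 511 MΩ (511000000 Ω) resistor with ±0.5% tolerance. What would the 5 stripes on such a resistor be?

green, brown, brown, blue, green

511000000 Ω = 511 × 10^6.
5 → green
1 → brown
1 → brown
Multiplier 10^6 → blue.
±0.5% tolerance → green.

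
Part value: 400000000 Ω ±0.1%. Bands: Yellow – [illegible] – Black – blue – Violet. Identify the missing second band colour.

400000000 Ω = 400 × 10^6.
The second band gives digit 0 of the significand, and 0 is black.

black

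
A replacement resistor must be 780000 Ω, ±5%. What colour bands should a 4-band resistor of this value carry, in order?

780000 Ω = 78 × 10^4.
7 → violet
8 → grey
Multiplier 10^4 → yellow.
±5% tolerance → gold.

violet, grey, yellow, gold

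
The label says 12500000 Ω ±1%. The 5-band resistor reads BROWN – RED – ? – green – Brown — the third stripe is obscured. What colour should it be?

green

12500000 Ω = 125 × 10^5.
The third band gives digit 5 of the significand, and 5 is green.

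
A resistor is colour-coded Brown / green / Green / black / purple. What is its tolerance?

±0.1%

The last band, violet, is the tolerance band.
Violet corresponds to ±0.1%.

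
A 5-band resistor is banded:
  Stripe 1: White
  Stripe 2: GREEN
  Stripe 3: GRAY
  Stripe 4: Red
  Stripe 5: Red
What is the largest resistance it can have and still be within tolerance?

97716 Ω

White → 9 (first significant figure)
Green → 5 (second significant figure)
Grey → 8 (third significant figure)
Red → ×10^2 multiplier
Red → ±2% tolerance
958 × 100 = 95800 Ω
Largest = 95800 × (1 + 2/100) = 97716 Ω.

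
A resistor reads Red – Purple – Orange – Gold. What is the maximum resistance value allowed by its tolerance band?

28350 Ω

Red → 2 (first significant figure)
Violet → 7 (second significant figure)
Orange → ×10^3 multiplier
Gold → ±5% tolerance
27 × 1000 = 27000 Ω
Maximum = 27000 × (1 + 5/100) = 28350 Ω.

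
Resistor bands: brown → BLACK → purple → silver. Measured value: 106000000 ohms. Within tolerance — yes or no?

yes

Brown → 1 (first significant figure)
Black → 0 (second significant figure)
Violet → ×10^7 multiplier
Silver → ±10% tolerance
10 × 10000000 = 100000000 Ω
Allowed range: 90000000 Ω to 110000000 Ω.
106000000 ohms lies inside that range.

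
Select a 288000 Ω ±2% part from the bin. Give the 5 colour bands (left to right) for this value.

288000 Ω = 288 × 10^3.
2 → red
8 → grey
8 → grey
Multiplier 10^3 → orange.
±2% tolerance → red.

red, grey, grey, orange, red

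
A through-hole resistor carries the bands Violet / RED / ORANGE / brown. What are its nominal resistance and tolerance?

72000 Ω ±1%

Violet → 7 (first significant figure)
Red → 2 (second significant figure)
Orange → ×10^3 multiplier
Brown → ±1% tolerance
72 × 1000 = 72000 Ω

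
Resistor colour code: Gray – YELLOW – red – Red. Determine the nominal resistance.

8400 Ω

Grey → 8 (first significant figure)
Yellow → 4 (second significant figure)
Red → ×10^2 multiplier
84 × 100 = 8400 Ω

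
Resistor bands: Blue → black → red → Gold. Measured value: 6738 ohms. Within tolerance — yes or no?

Blue → 6 (first significant figure)
Black → 0 (second significant figure)
Red → ×10^2 multiplier
Gold → ±5% tolerance
60 × 100 = 6000 Ω
Allowed range: 5700 Ω to 6300 Ω.
6738 ohms lies outside that range.

no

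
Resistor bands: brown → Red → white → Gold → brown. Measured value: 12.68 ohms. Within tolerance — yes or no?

no

Brown → 1 (first significant figure)
Red → 2 (second significant figure)
White → 9 (third significant figure)
Gold → ×0.1 multiplier
Brown → ±1% tolerance
129 × 0.1 = 12.9 Ω
Allowed range: 12.771 Ω to 13.029 Ω.
12.68 ohms lies outside that range.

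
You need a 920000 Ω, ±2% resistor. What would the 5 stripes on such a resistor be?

white, red, black, orange, red

920000 Ω = 920 × 10^3.
9 → white
2 → red
0 → black
Multiplier 10^3 → orange.
±2% tolerance → red.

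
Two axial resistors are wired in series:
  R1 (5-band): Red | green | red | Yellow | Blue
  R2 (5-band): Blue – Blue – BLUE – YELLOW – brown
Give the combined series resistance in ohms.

R1: red, green, red → 252; yellow ×10^4 → 2520000 Ω.
R2: blue, blue, blue → 666; yellow ×10^4 → 6660000 Ω.
Series: 2520000 + 6660000 = 9180000 Ω.

9180000 Ω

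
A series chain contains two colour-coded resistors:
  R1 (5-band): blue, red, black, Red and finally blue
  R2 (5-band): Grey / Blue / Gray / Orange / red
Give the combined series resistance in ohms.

R1: blue, red, black → 620; red ×10^2 → 62000 Ω.
R2: grey, blue, grey → 868; orange ×10^3 → 868000 Ω.
Series: 62000 + 868000 = 930000 Ω.

930000 Ω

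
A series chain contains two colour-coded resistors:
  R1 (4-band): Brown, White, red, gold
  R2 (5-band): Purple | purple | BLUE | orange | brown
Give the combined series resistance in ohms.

R1: brown, white → 19; red ×10^2 → 1900 Ω.
R2: violet, violet, blue → 776; orange ×10^3 → 776000 Ω.
Series: 1900 + 776000 = 777900 Ω.

777900 Ω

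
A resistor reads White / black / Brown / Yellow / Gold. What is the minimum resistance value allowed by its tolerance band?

8559500 Ω

White → 9 (first significant figure)
Black → 0 (second significant figure)
Brown → 1 (third significant figure)
Yellow → ×10^4 multiplier
Gold → ±5% tolerance
901 × 10000 = 9010000 Ω
Minimum = 9010000 × (1 − 5/100) = 8559500 Ω.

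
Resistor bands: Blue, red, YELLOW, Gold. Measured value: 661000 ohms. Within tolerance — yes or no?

Blue → 6 (first significant figure)
Red → 2 (second significant figure)
Yellow → ×10^4 multiplier
Gold → ±5% tolerance
62 × 10000 = 620000 Ω
Allowed range: 589000 Ω to 651000 Ω.
661000 ohms lies outside that range.

no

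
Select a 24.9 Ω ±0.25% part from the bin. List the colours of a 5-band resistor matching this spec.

24.9 Ω = 249 × 10^-1.
2 → red
4 → yellow
9 → white
Multiplier 10^-1 → gold.
±0.25% tolerance → blue.

red, yellow, white, gold, blue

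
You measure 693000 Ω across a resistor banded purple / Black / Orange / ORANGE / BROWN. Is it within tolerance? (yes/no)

no

Violet → 7 (first significant figure)
Black → 0 (second significant figure)
Orange → 3 (third significant figure)
Orange → ×10^3 multiplier
Brown → ±1% tolerance
703 × 1000 = 703000 Ω
Allowed range: 695970 Ω to 710030 Ω.
693000 Ω lies outside that range.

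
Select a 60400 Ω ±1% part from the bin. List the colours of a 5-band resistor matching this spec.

blue, black, yellow, red, brown

60400 Ω = 604 × 10^2.
6 → blue
0 → black
4 → yellow
Multiplier 10^2 → red.
±1% tolerance → brown.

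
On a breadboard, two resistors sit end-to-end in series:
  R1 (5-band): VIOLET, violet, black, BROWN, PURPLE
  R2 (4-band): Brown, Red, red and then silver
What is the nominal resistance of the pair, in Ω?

8900 Ω

R1: violet, violet, black → 770; brown ×10 → 7700 Ω.
R2: brown, red → 12; red ×10^2 → 1200 Ω.
Series: 7700 + 1200 = 8900 Ω.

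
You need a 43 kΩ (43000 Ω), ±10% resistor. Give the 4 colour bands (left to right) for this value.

43000 Ω = 43 × 10^3.
4 → yellow
3 → orange
Multiplier 10^3 → orange.
±10% tolerance → silver.

yellow, orange, orange, silver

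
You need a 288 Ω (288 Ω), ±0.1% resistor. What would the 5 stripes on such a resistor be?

red, grey, grey, black, violet

288 Ω = 288 × 10^0.
2 → red
8 → grey
8 → grey
Multiplier 10^0 → black.
±0.1% tolerance → violet.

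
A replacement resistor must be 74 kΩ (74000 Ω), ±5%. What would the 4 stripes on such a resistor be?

violet, yellow, orange, gold

74000 Ω = 74 × 10^3.
7 → violet
4 → yellow
Multiplier 10^3 → orange.
±5% tolerance → gold.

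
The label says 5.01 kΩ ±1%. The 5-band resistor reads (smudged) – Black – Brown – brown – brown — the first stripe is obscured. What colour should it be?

5010 Ω = 501 × 10^1.
The first band gives digit 5 of the significand, and 5 is green.

green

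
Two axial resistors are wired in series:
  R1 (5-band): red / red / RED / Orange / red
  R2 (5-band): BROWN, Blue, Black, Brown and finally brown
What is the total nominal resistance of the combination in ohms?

R1: red, red, red → 222; orange ×10^3 → 222000 Ω.
R2: brown, blue, black → 160; brown ×10 → 1600 Ω.
Series: 222000 + 1600 = 223600 Ω.

223600 Ω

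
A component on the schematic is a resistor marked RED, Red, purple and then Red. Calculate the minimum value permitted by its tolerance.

Red → 2 (first significant figure)
Red → 2 (second significant figure)
Violet → ×10^7 multiplier
Red → ±2% tolerance
22 × 10000000 = 220000000 Ω
Minimum = 220000000 × (1 − 2/100) = 215600000 Ω.

215600000 Ω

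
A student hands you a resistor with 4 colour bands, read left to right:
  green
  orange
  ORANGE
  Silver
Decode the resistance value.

Green → 5 (first significant figure)
Orange → 3 (second significant figure)
Orange → ×10^3 multiplier
53 × 1000 = 53000 Ω

53000 Ω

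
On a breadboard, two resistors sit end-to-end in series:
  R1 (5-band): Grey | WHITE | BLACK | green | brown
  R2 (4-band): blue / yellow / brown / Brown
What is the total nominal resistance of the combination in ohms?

R1: grey, white, black → 890; green ×10^5 → 89000000 Ω.
R2: blue, yellow → 64; brown ×10 → 640 Ω.
Series: 89000000 + 640 = 89000640 Ω.

89000640 Ω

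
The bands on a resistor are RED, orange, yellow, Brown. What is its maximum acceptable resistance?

Red → 2 (first significant figure)
Orange → 3 (second significant figure)
Yellow → ×10^4 multiplier
Brown → ±1% tolerance
23 × 10000 = 230000 Ω
Maximum = 230000 × (1 + 1/100) = 232300 Ω.

232300 Ω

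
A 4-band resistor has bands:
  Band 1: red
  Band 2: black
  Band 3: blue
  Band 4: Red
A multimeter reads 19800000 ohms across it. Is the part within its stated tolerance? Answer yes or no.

yes

Red → 2 (first significant figure)
Black → 0 (second significant figure)
Blue → ×10^6 multiplier
Red → ±2% tolerance
20 × 1000000 = 20000000 Ω
Allowed range: 19600000 Ω to 20400000 Ω.
19800000 ohms lies inside that range.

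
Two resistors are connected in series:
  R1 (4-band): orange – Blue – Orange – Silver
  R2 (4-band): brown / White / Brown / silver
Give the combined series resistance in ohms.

R1: orange, blue → 36; orange ×10^3 → 36000 Ω.
R2: brown, white → 19; brown ×10 → 190 Ω.
Series: 36000 + 190 = 36190 Ω.

36190 Ω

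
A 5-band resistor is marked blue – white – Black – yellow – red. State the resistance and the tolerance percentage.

Blue → 6 (first significant figure)
White → 9 (second significant figure)
Black → 0 (third significant figure)
Yellow → ×10^4 multiplier
Red → ±2% tolerance
690 × 10000 = 6900000 Ω

6900000 Ω ±2%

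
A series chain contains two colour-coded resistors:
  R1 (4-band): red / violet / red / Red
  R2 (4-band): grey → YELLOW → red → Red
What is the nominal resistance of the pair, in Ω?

R1: red, violet → 27; red ×10^2 → 2700 Ω.
R2: grey, yellow → 84; red ×10^2 → 8400 Ω.
Series: 2700 + 8400 = 11100 Ω.

11100 Ω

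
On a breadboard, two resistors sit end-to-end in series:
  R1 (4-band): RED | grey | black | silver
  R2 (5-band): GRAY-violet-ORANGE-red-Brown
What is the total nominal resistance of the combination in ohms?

R1: red, grey → 28; black ×1 → 28 Ω.
R2: grey, violet, orange → 873; red ×10^2 → 87300 Ω.
Series: 28 + 87300 = 87328 Ω.

87328 Ω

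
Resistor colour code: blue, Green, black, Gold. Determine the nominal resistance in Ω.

Blue → 6 (first significant figure)
Green → 5 (second significant figure)
Black → ×1 multiplier
65 × 1 = 65 Ω

65 Ω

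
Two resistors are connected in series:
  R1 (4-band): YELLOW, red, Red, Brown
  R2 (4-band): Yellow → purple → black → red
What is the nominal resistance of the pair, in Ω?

R1: yellow, red → 42; red ×10^2 → 4200 Ω.
R2: yellow, violet → 47; black ×1 → 47 Ω.
Series: 4200 + 47 = 4247 Ω.

4247 Ω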